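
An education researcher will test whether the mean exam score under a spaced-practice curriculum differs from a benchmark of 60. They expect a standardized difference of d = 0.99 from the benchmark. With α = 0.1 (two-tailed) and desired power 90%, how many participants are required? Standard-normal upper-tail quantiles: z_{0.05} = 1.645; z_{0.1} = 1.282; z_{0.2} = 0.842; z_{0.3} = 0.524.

n = 9

For a one-sample test: n = ((z_{α/2} + z_β) / d)².
z_{α/2} + z_β = 1.645 + 1.282 = 2.927.
n = (2.927 / 0.99)² = 2.957² = 8.74.
Round up.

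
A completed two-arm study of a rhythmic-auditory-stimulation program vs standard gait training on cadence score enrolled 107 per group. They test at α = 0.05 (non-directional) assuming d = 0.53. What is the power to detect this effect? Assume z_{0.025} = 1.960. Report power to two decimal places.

For two equal groups, power = Φ(d·√(n/2) − z_{α/2}).
d·√(n/2) = 0.53 × √(107/2) = 0.53 × 7.314 = 3.877.
z_β = 3.877 − 1.960 = 1.917.
Power = Φ(1.917) = 0.972.

power ≈ 0.97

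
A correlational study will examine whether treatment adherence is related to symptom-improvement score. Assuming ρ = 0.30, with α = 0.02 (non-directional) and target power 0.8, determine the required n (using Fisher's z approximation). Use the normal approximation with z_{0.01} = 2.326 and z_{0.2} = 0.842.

Fisher's z: C = ½·ln((1+r)/(1−r)) = ½·ln(1.8571) = 0.3095.
n = ((z_{α/2} + z_β)/C)² + 3.
(2.326 + 0.842) / 0.3095 = 3.168 / 0.3095 = 10.236.
n = 10.236² + 3 = 104.77 + 3 = 107.8.
Round up.

n = 108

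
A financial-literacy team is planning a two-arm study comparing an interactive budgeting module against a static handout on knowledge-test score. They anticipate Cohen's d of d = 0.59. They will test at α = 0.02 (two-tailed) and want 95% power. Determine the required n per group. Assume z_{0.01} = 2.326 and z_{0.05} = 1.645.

n = 91 per group

For two independent groups with equal n: n = 2·((z_{α/2} + z_β) / d)².
z_{α/2} + z_β = 2.326 + 1.645 = 3.971.
n = 2 × (3.971 / 0.59)² = 2 × 6.731² = 2 × 45.30 = 90.6.
Round up to the next whole participant.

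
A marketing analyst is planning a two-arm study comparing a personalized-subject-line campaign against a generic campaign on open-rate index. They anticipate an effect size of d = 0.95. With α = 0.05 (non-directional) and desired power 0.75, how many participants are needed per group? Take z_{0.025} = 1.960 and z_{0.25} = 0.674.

For two independent groups with equal n: n = 2·((z_{α/2} + z_β) / d)².
z_{α/2} + z_β = 1.960 + 0.674 = 2.634.
n = 2 × (2.634 / 0.95)² = 2 × 2.773² = 2 × 7.69 = 15.4.
Round up to the next whole participant.

n = 16 per group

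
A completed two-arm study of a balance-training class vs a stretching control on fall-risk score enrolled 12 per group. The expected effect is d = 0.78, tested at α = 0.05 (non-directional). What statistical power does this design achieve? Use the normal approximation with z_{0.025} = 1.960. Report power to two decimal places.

power ≈ 0.48

For two equal groups, power = Φ(d·√(n/2) − z_{α/2}).
d·√(n/2) = 0.78 × √(12/2) = 0.78 × 2.449 = 1.911.
z_β = 1.911 − 1.960 = -0.049.
Power = Φ(-0.049) = 0.480.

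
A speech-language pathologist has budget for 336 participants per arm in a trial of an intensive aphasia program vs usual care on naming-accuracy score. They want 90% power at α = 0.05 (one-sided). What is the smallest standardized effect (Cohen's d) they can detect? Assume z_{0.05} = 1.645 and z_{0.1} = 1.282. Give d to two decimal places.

For two independent groups of n = 336 each: d_min = (z_{α} + z_β)·√(2/n).
z-sum = 1.645 + 1.282 = 2.927.
d_min = 2.927 × √(2/336) = 2.927 × 0.0772 = 0.226.

d_min ≈ 0.23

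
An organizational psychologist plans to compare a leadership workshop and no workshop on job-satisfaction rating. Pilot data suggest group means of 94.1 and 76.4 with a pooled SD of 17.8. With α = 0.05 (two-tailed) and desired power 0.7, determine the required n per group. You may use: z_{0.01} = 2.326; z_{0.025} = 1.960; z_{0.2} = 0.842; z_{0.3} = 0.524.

n = 13 per group

Cohen's d = |M₁ − M₂| / SD_pooled = |94.1 − 76.4| / 17.8 = 17.7 / 17.8 = 0.994.
For two independent groups with equal n: n = 2·((z_{α/2} + z_β) / d)².
z_{α/2} + z_β = 1.960 + 0.524 = 2.484.
n = 2 × (2.484 / 0.994)² = 2 × 2.499² = 2 × 6.24 = 12.5.
Round up to the next whole participant.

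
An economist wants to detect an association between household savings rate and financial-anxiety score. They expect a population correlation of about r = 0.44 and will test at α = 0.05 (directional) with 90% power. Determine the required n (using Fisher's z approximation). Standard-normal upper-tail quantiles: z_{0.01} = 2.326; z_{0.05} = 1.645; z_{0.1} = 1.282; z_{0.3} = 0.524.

Fisher's z: C = ½·ln((1+r)/(1−r)) = ½·ln(2.5714) = 0.4722.
n = ((z_{α} + z_β)/C)² + 3.
(1.645 + 1.282) / 0.4722 = 2.927 / 0.4722 = 6.199.
n = 6.199² + 3 = 38.42 + 3 = 41.4.
Round up.

n = 42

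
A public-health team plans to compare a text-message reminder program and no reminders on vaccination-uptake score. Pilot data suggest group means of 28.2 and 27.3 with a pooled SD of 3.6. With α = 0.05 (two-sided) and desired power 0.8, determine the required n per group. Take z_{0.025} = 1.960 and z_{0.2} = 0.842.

Cohen's d = |M₁ − M₂| / SD_pooled = |28.2 − 27.3| / 3.6 = 0.9 / 3.6 = 0.250.
For two independent groups with equal n: n = 2·((z_{α/2} + z_β) / d)².
z_{α/2} + z_β = 1.960 + 0.842 = 2.802.
n = 2 × (2.802 / 0.250)² = 2 × 11.208² = 2 × 125.62 = 251.2.
Round up to the next whole participant.

n = 252 per group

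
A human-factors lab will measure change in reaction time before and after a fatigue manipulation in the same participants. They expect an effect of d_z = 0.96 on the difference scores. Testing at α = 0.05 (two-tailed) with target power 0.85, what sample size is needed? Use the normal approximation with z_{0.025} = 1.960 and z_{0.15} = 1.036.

For a paired (one-sample on differences) test: n = ((z_{α/2} + z_β) / d)².
z_{α/2} + z_β = 1.960 + 1.036 = 2.996.
n = (2.996 / 0.96)² = 3.121² = 9.74.
Round up.

n = 10 pairs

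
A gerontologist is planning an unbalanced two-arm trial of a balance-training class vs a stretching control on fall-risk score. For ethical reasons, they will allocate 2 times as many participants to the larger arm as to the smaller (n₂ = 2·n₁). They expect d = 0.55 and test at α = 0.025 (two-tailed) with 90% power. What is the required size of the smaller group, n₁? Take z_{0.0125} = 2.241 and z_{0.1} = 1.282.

n₁ = 62

With allocation ratio k = n₂/n₁ = 2, Var(x̄₁−x̄₂) = σ²(1/n₁ + 1/(k·n₁)) = σ²·(k+1)/(k·n₁).
So n₁ = (1 + 1/k)·((z_{α/2} + z_β)/d)² = 1.500 × (3.523/0.55)².
n₁ = 1.500 × 41.03 = 61.5.
Round up: n₁ = 62, giving n₂ = 2 × 62 = 124.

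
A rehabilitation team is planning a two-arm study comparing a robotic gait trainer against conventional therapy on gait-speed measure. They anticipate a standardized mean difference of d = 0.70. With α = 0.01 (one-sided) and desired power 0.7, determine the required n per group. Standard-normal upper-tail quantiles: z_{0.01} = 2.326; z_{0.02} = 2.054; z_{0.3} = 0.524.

n = 34 per group

For two independent groups with equal n: n = 2·((z_{α} + z_β) / d)².
z_{α} + z_β = 2.326 + 0.524 = 2.850.
n = 2 × (2.850 / 0.70)² = 2 × 4.071² = 2 × 16.58 = 33.2.
Round up to the next whole participant.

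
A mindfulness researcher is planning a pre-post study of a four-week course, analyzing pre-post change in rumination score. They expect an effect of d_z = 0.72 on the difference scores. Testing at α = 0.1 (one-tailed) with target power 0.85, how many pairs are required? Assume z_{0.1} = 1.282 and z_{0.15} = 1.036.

For a paired (one-sample on differences) test: n = ((z_{α} + z_β) / d)².
z_{α} + z_β = 1.282 + 1.036 = 2.318.
n = (2.318 / 0.72)² = 3.219² = 10.36.
Round up.

n = 11 pairs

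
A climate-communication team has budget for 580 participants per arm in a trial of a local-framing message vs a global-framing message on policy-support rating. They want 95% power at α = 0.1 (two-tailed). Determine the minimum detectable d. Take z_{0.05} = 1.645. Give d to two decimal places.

For two independent groups of n = 580 each: d_min = (z_{α/2} + z_β)·√(2/n).
z-sum = 1.645 + 1.645 = 3.290.
d_min = 3.290 × √(2/580) = 3.290 × 0.0587 = 0.193.

d_min ≈ 0.19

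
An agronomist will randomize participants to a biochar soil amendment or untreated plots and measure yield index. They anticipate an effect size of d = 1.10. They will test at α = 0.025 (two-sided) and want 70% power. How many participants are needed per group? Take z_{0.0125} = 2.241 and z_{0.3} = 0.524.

n = 13 per group

For two independent groups with equal n: n = 2·((z_{α/2} + z_β) / d)².
z_{α/2} + z_β = 2.241 + 0.524 = 2.765.
n = 2 × (2.765 / 1.10)² = 2 × 2.514² = 2 × 6.32 = 12.6.
Round up to the next whole participant.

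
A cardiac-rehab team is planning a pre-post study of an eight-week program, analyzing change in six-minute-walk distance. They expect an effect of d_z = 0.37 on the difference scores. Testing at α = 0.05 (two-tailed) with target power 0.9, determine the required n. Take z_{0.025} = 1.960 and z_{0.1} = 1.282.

n = 77 pairs

For a paired (one-sample on differences) test: n = ((z_{α/2} + z_β) / d)².
z_{α/2} + z_β = 1.960 + 1.282 = 3.242.
n = (3.242 / 0.37)² = 8.762² = 76.78.
Round up.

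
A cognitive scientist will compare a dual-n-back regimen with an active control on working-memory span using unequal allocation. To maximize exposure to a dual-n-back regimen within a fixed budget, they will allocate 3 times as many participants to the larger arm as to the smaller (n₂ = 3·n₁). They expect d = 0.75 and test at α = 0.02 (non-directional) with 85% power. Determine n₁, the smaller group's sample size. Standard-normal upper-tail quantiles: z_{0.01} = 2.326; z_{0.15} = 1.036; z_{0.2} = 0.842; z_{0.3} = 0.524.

With allocation ratio k = n₂/n₁ = 3, Var(x̄₁−x̄₂) = σ²(1/n₁ + 1/(k·n₁)) = σ²·(k+1)/(k·n₁).
So n₁ = (1 + 1/k)·((z_{α/2} + z_β)/d)² = 1.333 × (3.362/0.75)².
n₁ = 1.333 × 20.09 = 26.8.
Round up: n₁ = 27, giving n₂ = 3 × 27 = 81.

n₁ = 27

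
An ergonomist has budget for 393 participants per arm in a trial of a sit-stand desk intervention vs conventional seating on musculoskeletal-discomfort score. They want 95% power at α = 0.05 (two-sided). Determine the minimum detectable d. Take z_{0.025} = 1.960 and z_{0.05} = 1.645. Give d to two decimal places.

For two independent groups of n = 393 each: d_min = (z_{α/2} + z_β)·√(2/n).
z-sum = 1.960 + 1.645 = 3.605.
d_min = 3.605 × √(2/393) = 3.605 × 0.0713 = 0.257.

d_min ≈ 0.26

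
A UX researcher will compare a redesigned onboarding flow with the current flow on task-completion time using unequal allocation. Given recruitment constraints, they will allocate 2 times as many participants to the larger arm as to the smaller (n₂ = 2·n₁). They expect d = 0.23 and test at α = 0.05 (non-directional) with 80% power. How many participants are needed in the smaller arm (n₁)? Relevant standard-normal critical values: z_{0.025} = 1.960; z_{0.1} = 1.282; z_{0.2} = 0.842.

With allocation ratio k = n₂/n₁ = 2, Var(x̄₁−x̄₂) = σ²(1/n₁ + 1/(k·n₁)) = σ²·(k+1)/(k·n₁).
So n₁ = (1 + 1/k)·((z_{α/2} + z_β)/d)² = 1.500 × (2.802/0.23)².
n₁ = 1.500 × 148.42 = 222.6.
Round up: n₁ = 223, giving n₂ = 2 × 223 = 446.

n₁ = 223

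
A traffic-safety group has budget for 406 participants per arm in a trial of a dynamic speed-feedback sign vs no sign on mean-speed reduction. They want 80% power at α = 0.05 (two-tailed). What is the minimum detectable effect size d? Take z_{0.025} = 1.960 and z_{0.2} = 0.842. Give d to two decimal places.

d_min ≈ 0.20

For two independent groups of n = 406 each: d_min = (z_{α/2} + z_β)·√(2/n).
z-sum = 1.960 + 0.842 = 2.802.
d_min = 2.802 × √(2/406) = 2.802 × 0.0702 = 0.197.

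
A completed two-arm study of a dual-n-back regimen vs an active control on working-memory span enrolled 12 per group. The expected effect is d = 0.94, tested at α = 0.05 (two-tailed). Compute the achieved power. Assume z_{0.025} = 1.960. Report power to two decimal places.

For two equal groups, power = Φ(d·√(n/2) − z_{α/2}).
d·√(n/2) = 0.94 × √(12/2) = 0.94 × 2.449 = 2.303.
z_β = 2.303 − 1.960 = 0.343.
Power = Φ(0.343) = 0.634.

power ≈ 0.63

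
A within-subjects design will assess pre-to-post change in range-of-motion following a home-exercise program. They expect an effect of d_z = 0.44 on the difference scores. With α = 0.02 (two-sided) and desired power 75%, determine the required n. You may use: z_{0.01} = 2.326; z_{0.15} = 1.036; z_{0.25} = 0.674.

n = 47 pairs

For a paired (one-sample on differences) test: n = ((z_{α/2} + z_β) / d)².
z_{α/2} + z_β = 2.326 + 0.674 = 3.000.
n = (3.000 / 0.44)² = 6.818² = 46.49.
Round up.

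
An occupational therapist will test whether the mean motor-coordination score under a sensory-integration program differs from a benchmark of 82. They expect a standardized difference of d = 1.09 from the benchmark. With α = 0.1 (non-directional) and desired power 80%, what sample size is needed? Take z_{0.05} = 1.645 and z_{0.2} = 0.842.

For a one-sample test: n = ((z_{α/2} + z_β) / d)².
z_{α/2} + z_β = 1.645 + 0.842 = 2.487.
n = (2.487 / 1.09)² = 2.282² = 5.21.
Round up.

n = 6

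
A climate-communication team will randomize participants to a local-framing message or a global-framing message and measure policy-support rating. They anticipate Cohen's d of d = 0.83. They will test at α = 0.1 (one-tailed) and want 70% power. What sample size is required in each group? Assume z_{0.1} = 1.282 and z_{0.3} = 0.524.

n = 10 per group

For two independent groups with equal n: n = 2·((z_{α} + z_β) / d)².
z_{α} + z_β = 1.282 + 0.524 = 1.806.
n = 2 × (1.806 / 0.83)² = 2 × 2.176² = 2 × 4.73 = 9.5.
Round up to the next whole participant.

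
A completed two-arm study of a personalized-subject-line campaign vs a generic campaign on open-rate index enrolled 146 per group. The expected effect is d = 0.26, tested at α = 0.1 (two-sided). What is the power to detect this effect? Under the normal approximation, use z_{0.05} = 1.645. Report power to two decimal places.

For two equal groups, power = Φ(d·√(n/2) − z_{α/2}).
d·√(n/2) = 0.26 × √(146/2) = 0.26 × 8.544 = 2.221.
z_β = 2.221 − 1.645 = 0.576.
Power = Φ(0.576) = 0.718.

power ≈ 0.72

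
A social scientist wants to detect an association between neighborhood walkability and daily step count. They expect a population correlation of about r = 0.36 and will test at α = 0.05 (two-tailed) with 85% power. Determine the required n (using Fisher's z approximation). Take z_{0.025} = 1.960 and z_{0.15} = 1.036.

Fisher's z: C = ½·ln((1+r)/(1−r)) = ½·ln(2.1250) = 0.3769.
n = ((z_{α/2} + z_β)/C)² + 3.
(1.960 + 1.036) / 0.3769 = 2.996 / 0.3769 = 7.949.
n = 7.949² + 3 = 63.19 + 3 = 66.2.
Round up.

n = 67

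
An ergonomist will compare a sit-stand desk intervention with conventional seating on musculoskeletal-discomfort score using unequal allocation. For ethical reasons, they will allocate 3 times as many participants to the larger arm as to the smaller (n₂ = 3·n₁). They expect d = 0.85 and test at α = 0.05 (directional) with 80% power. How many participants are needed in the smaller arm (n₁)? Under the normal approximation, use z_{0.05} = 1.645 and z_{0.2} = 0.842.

n₁ = 12

With allocation ratio k = n₂/n₁ = 3, Var(x̄₁−x̄₂) = σ²(1/n₁ + 1/(k·n₁)) = σ²·(k+1)/(k·n₁).
So n₁ = (1 + 1/k)·((z_{α} + z_β)/d)² = 1.333 × (2.487/0.85)².
n₁ = 1.333 × 8.56 = 11.4.
Round up: n₁ = 12, giving n₂ = 3 × 12 = 36.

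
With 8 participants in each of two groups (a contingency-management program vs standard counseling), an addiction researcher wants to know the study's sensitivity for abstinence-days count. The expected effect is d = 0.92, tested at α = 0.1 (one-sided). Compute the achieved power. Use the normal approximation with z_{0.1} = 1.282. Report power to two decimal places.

power ≈ 0.71

For two equal groups, power = Φ(d·√(n/2) − z_{α}).
d·√(n/2) = 0.92 × √(8/2) = 0.92 × 2.000 = 1.840.
z_β = 1.840 − 1.282 = 0.558.
Power = Φ(0.558) = 0.712.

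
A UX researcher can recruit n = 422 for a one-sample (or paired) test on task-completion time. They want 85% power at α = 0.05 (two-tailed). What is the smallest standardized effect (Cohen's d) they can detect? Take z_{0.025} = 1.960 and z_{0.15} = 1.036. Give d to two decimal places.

d_min ≈ 0.15

For a single sample (or paired design) of n = 422: d_min = (z_{α/2} + z_β)/√n.
z-sum = 1.960 + 1.036 = 2.996.
d_min = 2.996 / √422 = 2.996 / 20.543 = 0.146.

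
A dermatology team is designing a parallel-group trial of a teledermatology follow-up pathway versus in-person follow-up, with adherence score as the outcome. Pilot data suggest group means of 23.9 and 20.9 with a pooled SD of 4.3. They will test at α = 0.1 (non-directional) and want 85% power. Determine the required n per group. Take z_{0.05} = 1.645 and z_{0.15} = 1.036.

n = 30 per group

Cohen's d = |M₁ − M₂| / SD_pooled = |23.9 − 20.9| / 4.3 = 3.0 / 4.3 = 0.698.
For two independent groups with equal n: n = 2·((z_{α/2} + z_β) / d)².
z_{α/2} + z_β = 1.645 + 1.036 = 2.681.
n = 2 × (2.681 / 0.698)² = 2 × 3.841² = 2 × 14.75 = 29.5.
Round up to the next whole participant.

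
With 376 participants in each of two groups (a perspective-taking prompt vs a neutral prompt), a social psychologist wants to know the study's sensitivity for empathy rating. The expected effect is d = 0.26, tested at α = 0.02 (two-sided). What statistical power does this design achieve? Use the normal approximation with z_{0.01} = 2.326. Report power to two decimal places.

power ≈ 0.89

For two equal groups, power = Φ(d·√(n/2) − z_{α/2}).
d·√(n/2) = 0.26 × √(376/2) = 0.26 × 13.711 = 3.565.
z_β = 3.565 − 2.326 = 1.239.
Power = Φ(1.239) = 0.892.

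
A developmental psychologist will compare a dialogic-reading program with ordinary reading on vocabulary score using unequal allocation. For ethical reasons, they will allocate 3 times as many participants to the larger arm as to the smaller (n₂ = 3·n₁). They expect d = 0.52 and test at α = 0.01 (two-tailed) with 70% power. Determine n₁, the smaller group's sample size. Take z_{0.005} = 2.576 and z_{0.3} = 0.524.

n₁ = 48

With allocation ratio k = n₂/n₁ = 3, Var(x̄₁−x̄₂) = σ²(1/n₁ + 1/(k·n₁)) = σ²·(k+1)/(k·n₁).
So n₁ = (1 + 1/k)·((z_{α/2} + z_β)/d)² = 1.333 × (3.100/0.52)².
n₁ = 1.333 × 35.54 = 47.4.
Round up: n₁ = 48, giving n₂ = 3 × 48 = 144.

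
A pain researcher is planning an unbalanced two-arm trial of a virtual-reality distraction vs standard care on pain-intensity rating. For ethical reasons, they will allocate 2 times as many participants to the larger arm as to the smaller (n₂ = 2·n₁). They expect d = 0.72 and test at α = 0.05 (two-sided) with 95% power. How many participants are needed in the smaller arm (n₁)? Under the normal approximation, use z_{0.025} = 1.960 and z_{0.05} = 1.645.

With allocation ratio k = n₂/n₁ = 2, Var(x̄₁−x̄₂) = σ²(1/n₁ + 1/(k·n₁)) = σ²·(k+1)/(k·n₁).
So n₁ = (1 + 1/k)·((z_{α/2} + z_β)/d)² = 1.500 × (3.605/0.72)².
n₁ = 1.500 × 25.07 = 37.6.
Round up: n₁ = 38, giving n₂ = 2 × 38 = 76.

n₁ = 38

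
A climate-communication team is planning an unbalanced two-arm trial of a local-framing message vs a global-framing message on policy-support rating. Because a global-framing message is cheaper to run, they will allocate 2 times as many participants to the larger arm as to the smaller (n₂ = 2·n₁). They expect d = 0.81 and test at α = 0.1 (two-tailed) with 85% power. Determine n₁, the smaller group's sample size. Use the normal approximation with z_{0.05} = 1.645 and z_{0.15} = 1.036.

n₁ = 17

With allocation ratio k = n₂/n₁ = 2, Var(x̄₁−x̄₂) = σ²(1/n₁ + 1/(k·n₁)) = σ²·(k+1)/(k·n₁).
So n₁ = (1 + 1/k)·((z_{α/2} + z_β)/d)² = 1.500 × (2.681/0.81)².
n₁ = 1.500 × 10.96 = 16.4.
Round up: n₁ = 17, giving n₂ = 2 × 17 = 34.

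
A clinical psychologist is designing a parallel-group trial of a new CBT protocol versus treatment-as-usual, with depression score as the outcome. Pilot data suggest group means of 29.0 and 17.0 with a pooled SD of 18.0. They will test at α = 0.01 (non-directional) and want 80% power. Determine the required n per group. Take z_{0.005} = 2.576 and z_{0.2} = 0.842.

Cohen's d = |M₁ − M₂| / SD_pooled = |29.0 − 17.0| / 18.0 = 12.0 / 18.0 = 0.667.
For two independent groups with equal n: n = 2·((z_{α/2} + z_β) / d)².
z_{α/2} + z_β = 2.576 + 0.842 = 3.418.
n = 2 × (3.418 / 0.667)² = 2 × 5.124² = 2 × 26.26 = 52.5.
Round up to the next whole participant.

n = 53 per group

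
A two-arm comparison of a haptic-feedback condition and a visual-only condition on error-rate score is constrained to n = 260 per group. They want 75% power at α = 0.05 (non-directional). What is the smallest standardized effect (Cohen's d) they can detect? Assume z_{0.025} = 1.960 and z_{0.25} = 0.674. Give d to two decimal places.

d_min ≈ 0.23

For two independent groups of n = 260 each: d_min = (z_{α/2} + z_β)·√(2/n).
z-sum = 1.960 + 0.674 = 2.634.
d_min = 2.634 × √(2/260) = 2.634 × 0.0877 = 0.231.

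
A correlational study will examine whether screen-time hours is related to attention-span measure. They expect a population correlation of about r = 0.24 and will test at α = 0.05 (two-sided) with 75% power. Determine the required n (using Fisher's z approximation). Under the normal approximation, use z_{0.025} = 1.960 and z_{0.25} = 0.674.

Fisher's z: C = ½·ln((1+r)/(1−r)) = ½·ln(1.6316) = 0.2448.
n = ((z_{α/2} + z_β)/C)² + 3.
(1.960 + 0.674) / 0.2448 = 2.634 / 0.2448 = 10.760.
n = 10.760² + 3 = 115.77 + 3 = 118.8.
Round up.

n = 119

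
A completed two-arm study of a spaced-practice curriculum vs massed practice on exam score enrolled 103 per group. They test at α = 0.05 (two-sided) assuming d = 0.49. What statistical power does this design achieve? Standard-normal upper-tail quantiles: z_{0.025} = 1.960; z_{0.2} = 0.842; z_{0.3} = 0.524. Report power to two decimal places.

For two equal groups, power = Φ(d·√(n/2) − z_{α/2}).
d·√(n/2) = 0.49 × √(103/2) = 0.49 × 7.176 = 3.516.
z_β = 3.516 − 1.960 = 1.556.
Power = Φ(1.556) = 0.940.

power ≈ 0.94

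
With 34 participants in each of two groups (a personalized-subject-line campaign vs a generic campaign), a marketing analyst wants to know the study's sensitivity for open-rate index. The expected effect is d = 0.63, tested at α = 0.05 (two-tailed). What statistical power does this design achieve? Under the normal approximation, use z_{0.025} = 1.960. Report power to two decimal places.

power ≈ 0.74

For two equal groups, power = Φ(d·√(n/2) − z_{α/2}).
d·√(n/2) = 0.63 × √(34/2) = 0.63 × 4.123 = 2.598.
z_β = 2.598 − 1.960 = 0.638.
Power = Φ(0.638) = 0.738.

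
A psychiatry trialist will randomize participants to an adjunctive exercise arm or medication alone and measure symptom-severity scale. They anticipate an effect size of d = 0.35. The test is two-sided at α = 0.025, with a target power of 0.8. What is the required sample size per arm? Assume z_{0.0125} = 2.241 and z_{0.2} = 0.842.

For two independent groups with equal n: n = 2·((z_{α/2} + z_β) / d)².
z_{α/2} + z_β = 2.241 + 0.842 = 3.083.
n = 2 × (3.083 / 0.35)² = 2 × 8.809² = 2 × 77.59 = 155.2.
Round up to the next whole participant.

n = 156 per group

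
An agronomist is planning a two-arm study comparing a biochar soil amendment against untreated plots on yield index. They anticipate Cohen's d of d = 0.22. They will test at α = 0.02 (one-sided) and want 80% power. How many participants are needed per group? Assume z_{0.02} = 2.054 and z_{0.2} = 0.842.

For two independent groups with equal n: n = 2·((z_{α} + z_β) / d)².
z_{α} + z_β = 2.054 + 0.842 = 2.896.
n = 2 × (2.896 / 0.22)² = 2 × 13.164² = 2 × 173.28 = 346.6.
Round up to the next whole participant.

n = 347 per group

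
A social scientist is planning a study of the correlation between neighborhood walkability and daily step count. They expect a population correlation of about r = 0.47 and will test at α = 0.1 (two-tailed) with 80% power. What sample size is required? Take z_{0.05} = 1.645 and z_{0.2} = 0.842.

Fisher's z: C = ½·ln((1+r)/(1−r)) = ½·ln(2.7736) = 0.5101.
n = ((z_{α/2} + z_β)/C)² + 3.
(1.645 + 0.842) / 0.5101 = 2.487 / 0.5101 = 4.876.
n = 4.876² + 3 = 23.77 + 3 = 26.8.
Round up.

n = 27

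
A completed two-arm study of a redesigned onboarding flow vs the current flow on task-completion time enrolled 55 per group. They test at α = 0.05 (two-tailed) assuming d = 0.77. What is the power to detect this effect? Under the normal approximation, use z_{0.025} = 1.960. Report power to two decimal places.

For two equal groups, power = Φ(d·√(n/2) − z_{α/2}).
d·√(n/2) = 0.77 × √(55/2) = 0.77 × 5.244 = 4.038.
z_β = 4.038 − 1.960 = 2.078.
Power = Φ(2.078) = 0.981.

power ≈ 0.98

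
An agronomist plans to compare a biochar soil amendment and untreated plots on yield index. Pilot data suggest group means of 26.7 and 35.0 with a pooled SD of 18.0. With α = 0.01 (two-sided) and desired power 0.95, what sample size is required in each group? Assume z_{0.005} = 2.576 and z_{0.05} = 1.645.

n = 168 per group

Cohen's d = |M₁ − M₂| / SD_pooled = |26.7 − 35.0| / 18.0 = 8.3 / 18.0 = 0.461.
For two independent groups with equal n: n = 2·((z_{α/2} + z_β) / d)².
z_{α/2} + z_β = 2.576 + 1.645 = 4.221.
n = 2 × (4.221 / 0.461)² = 2 × 9.156² = 2 × 83.84 = 167.7.
Round up to the next whole participant.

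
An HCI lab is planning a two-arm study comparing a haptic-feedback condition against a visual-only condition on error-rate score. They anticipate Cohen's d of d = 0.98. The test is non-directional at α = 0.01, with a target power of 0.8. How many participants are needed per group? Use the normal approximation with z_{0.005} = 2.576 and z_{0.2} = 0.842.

For two independent groups with equal n: n = 2·((z_{α/2} + z_β) / d)².
z_{α/2} + z_β = 2.576 + 0.842 = 3.418.
n = 2 × (3.418 / 0.98)² = 2 × 3.488² = 2 × 12.16 = 24.3.
Round up to the next whole participant.

n = 25 per group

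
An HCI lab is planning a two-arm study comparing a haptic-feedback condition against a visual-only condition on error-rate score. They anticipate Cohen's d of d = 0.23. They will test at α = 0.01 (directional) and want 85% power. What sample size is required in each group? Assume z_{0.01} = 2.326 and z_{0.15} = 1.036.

n = 428 per group

For two independent groups with equal n: n = 2·((z_{α} + z_β) / d)².
z_{α} + z_β = 2.326 + 1.036 = 3.362.
n = 2 × (3.362 / 0.23)² = 2 × 14.617² = 2 × 213.67 = 427.3.
Round up to the next whole participant.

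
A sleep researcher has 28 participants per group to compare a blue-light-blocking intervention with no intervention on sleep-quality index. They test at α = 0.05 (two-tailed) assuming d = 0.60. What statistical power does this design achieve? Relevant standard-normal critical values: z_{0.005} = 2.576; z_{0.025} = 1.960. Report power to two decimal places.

For two equal groups, power = Φ(d·√(n/2) − z_{α/2}).
d·√(n/2) = 0.60 × √(28/2) = 0.60 × 3.742 = 2.245.
z_β = 2.245 − 1.960 = 0.285.
Power = Φ(0.285) = 0.612.

power ≈ 0.61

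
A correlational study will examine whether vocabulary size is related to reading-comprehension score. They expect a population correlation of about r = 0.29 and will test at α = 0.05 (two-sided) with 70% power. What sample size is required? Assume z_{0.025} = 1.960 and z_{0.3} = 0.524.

n = 73

Fisher's z: C = ½·ln((1+r)/(1−r)) = ½·ln(1.8169) = 0.2986.
n = ((z_{α/2} + z_β)/C)² + 3.
(1.960 + 0.524) / 0.2986 = 2.484 / 0.2986 = 8.319.
n = 8.319² + 3 = 69.20 + 3 = 72.2.
Round up.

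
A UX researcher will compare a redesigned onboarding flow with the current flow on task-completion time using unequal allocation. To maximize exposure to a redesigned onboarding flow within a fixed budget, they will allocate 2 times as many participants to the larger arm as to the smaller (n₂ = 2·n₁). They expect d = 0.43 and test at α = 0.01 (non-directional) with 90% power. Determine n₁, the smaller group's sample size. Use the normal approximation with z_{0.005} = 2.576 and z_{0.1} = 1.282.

n₁ = 121

With allocation ratio k = n₂/n₁ = 2, Var(x̄₁−x̄₂) = σ²(1/n₁ + 1/(k·n₁)) = σ²·(k+1)/(k·n₁).
So n₁ = (1 + 1/k)·((z_{α/2} + z_β)/d)² = 1.500 × (3.858/0.43)².
n₁ = 1.500 × 80.50 = 120.7.
Round up: n₁ = 121, giving n₂ = 2 × 121 = 242.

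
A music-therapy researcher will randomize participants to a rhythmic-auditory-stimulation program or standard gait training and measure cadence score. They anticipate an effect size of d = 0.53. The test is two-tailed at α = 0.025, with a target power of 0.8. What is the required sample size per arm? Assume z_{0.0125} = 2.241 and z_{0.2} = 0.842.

For two independent groups with equal n: n = 2·((z_{α/2} + z_β) / d)².
z_{α/2} + z_β = 2.241 + 0.842 = 3.083.
n = 2 × (3.083 / 0.53)² = 2 × 5.817² = 2 × 33.84 = 67.7.
Round up to the next whole participant.

n = 68 per group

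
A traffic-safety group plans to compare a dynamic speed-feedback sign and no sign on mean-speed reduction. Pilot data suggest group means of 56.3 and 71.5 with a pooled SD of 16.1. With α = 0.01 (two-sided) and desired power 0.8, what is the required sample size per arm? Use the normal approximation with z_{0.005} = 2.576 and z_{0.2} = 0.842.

Cohen's d = |M₁ − M₂| / SD_pooled = |56.3 − 71.5| / 16.1 = 15.2 / 16.1 = 0.944.
For two independent groups with equal n: n = 2·((z_{α/2} + z_β) / d)².
z_{α/2} + z_β = 2.576 + 0.842 = 3.418.
n = 2 × (3.418 / 0.944)² = 2 × 3.621² = 2 × 13.11 = 26.2.
Round up to the next whole participant.

n = 27 per group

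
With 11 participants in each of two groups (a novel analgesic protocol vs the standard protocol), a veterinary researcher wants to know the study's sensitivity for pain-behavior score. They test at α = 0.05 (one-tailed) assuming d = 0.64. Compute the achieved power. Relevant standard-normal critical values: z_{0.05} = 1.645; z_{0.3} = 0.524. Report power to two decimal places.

For two equal groups, power = Φ(d·√(n/2) − z_{α}).
d·√(n/2) = 0.64 × √(11/2) = 0.64 × 2.345 = 1.501.
z_β = 1.501 − 1.645 = -0.144.
Power = Φ(-0.144) = 0.443.

power ≈ 0.44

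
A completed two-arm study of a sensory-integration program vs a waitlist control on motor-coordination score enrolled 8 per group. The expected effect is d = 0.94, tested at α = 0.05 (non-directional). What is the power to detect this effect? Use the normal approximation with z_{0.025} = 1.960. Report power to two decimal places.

power ≈ 0.47

For two equal groups, power = Φ(d·√(n/2) − z_{α/2}).
d·√(n/2) = 0.94 × √(8/2) = 0.94 × 2.000 = 1.880.
z_β = 1.880 − 1.960 = -0.080.
Power = Φ(-0.080) = 0.468.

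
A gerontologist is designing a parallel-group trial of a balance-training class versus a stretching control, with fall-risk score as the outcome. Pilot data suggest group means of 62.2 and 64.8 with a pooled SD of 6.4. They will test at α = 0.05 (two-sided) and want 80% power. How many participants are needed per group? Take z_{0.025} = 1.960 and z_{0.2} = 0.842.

n = 96 per group

Cohen's d = |M₁ − M₂| / SD_pooled = |62.2 − 64.8| / 6.4 = 2.6 / 6.4 = 0.406.
For two independent groups with equal n: n = 2·((z_{α/2} + z_β) / d)².
z_{α/2} + z_β = 1.960 + 0.842 = 2.802.
n = 2 × (2.802 / 0.406)² = 2 × 6.901² = 2 × 47.63 = 95.3.
Round up to the next whole participant.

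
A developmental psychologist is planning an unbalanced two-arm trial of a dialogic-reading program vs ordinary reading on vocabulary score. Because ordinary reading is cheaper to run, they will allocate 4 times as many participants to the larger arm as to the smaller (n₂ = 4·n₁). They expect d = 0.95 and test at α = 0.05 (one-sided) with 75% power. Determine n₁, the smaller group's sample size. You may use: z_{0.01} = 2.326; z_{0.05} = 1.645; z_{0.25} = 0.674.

With allocation ratio k = n₂/n₁ = 4, Var(x̄₁−x̄₂) = σ²(1/n₁ + 1/(k·n₁)) = σ²·(k+1)/(k·n₁).
So n₁ = (1 + 1/k)·((z_{α} + z_β)/d)² = 1.250 × (2.319/0.95)².
n₁ = 1.250 × 5.96 = 7.4.
Round up: n₁ = 8, giving n₂ = 4 × 8 = 32.

n₁ = 8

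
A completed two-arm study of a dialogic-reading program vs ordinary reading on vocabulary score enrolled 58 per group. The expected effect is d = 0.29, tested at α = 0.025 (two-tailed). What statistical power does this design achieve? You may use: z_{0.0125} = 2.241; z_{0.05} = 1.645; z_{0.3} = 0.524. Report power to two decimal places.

For two equal groups, power = Φ(d·√(n/2) − z_{α/2}).
d·√(n/2) = 0.29 × √(58/2) = 0.29 × 5.385 = 1.562.
z_β = 1.562 − 2.241 = -0.679.
Power = Φ(-0.679) = 0.248.

power ≈ 0.25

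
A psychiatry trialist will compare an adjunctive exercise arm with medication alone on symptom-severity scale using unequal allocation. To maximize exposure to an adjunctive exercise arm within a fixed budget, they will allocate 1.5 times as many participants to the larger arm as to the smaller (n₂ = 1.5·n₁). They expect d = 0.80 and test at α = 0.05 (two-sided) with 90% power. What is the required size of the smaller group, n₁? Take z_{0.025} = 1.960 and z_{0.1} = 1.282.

n₁ = 28

With allocation ratio k = n₂/n₁ = 1.5, Var(x̄₁−x̄₂) = σ²(1/n₁ + 1/(k·n₁)) = σ²·(k+1)/(k·n₁).
So n₁ = (1 + 1/k)·((z_{α/2} + z_β)/d)² = 1.667 × (3.242/0.80)².
n₁ = 1.667 × 16.42 = 27.4.
Round up: n₁ = 28, giving n₂ = 1.5 × 28 = 42.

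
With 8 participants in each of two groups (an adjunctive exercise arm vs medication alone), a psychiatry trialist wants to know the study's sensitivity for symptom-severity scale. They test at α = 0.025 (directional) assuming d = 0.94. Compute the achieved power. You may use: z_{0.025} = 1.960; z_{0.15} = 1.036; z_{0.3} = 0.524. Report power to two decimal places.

power ≈ 0.47

For two equal groups, power = Φ(d·√(n/2) − z_{α}).
d·√(n/2) = 0.94 × √(8/2) = 0.94 × 2.000 = 1.880.
z_β = 1.880 − 1.960 = -0.080.
Power = Φ(-0.080) = 0.468.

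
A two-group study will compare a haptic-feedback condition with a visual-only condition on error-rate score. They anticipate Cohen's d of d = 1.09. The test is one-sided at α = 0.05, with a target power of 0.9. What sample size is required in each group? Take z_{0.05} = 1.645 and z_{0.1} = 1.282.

n = 15 per group

For two independent groups with equal n: n = 2·((z_{α} + z_β) / d)².
z_{α} + z_β = 1.645 + 1.282 = 2.927.
n = 2 × (2.927 / 1.09)² = 2 × 2.685² = 2 × 7.21 = 14.4.
Round up to the next whole participant.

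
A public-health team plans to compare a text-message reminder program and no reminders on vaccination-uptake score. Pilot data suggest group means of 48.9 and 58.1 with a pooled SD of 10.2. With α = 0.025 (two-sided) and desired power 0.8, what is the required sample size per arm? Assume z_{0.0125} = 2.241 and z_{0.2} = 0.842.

Cohen's d = |M₁ − M₂| / SD_pooled = |48.9 − 58.1| / 10.2 = 9.2 / 10.2 = 0.902.
For two independent groups with equal n: n = 2·((z_{α/2} + z_β) / d)².
z_{α/2} + z_β = 2.241 + 0.842 = 3.083.
n = 2 × (3.083 / 0.902)² = 2 × 3.418² = 2 × 11.68 = 23.4.
Round up to the next whole participant.

n = 24 per group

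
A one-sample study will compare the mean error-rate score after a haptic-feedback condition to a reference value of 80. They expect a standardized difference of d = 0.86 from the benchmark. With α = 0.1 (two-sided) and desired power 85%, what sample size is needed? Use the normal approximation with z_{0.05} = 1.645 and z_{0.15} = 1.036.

For a one-sample test: n = ((z_{α/2} + z_β) / d)².
z_{α/2} + z_β = 1.645 + 1.036 = 2.681.
n = (2.681 / 0.86)² = 3.117² = 9.72.
Round up.

n = 10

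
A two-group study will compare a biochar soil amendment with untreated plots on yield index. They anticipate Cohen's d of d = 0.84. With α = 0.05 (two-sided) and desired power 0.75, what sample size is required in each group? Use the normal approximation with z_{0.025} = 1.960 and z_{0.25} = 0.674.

For two independent groups with equal n: n = 2·((z_{α/2} + z_β) / d)².
z_{α/2} + z_β = 1.960 + 0.674 = 2.634.
n = 2 × (2.634 / 0.84)² = 2 × 3.136² = 2 × 9.83 = 19.7.
Round up to the next whole participant.

n = 20 per group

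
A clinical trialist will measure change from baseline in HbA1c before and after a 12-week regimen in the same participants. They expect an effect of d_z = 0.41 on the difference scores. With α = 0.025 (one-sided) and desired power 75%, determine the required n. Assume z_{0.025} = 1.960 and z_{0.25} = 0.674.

For a paired (one-sample on differences) test: n = ((z_{α} + z_β) / d)².
z_{α} + z_β = 1.960 + 0.674 = 2.634.
n = (2.634 / 0.41)² = 6.424² = 41.27.
Round up.

n = 42 pairs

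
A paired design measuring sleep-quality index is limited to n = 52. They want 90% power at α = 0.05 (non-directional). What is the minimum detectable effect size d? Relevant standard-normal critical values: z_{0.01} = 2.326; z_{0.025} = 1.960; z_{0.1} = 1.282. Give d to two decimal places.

d_min ≈ 0.45

For a single sample (or paired design) of n = 52: d_min = (z_{α/2} + z_β)/√n.
z-sum = 1.960 + 1.282 = 3.242.
d_min = 3.242 / √52 = 3.242 / 7.211 = 0.450.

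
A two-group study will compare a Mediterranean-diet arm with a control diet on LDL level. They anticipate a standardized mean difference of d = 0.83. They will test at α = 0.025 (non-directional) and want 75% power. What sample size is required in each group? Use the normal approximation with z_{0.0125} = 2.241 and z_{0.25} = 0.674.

n = 25 per group

For two independent groups with equal n: n = 2·((z_{α/2} + z_β) / d)².
z_{α/2} + z_β = 2.241 + 0.674 = 2.915.
n = 2 × (2.915 / 0.83)² = 2 × 3.512² = 2 × 12.33 = 24.7.
Round up to the next whole participant.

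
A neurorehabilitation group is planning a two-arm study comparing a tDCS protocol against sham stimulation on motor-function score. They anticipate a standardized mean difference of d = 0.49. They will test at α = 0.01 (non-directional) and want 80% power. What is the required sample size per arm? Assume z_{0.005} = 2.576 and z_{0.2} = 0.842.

n = 98 per group

For two independent groups with equal n: n = 2·((z_{α/2} + z_β) / d)².
z_{α/2} + z_β = 2.576 + 0.842 = 3.418.
n = 2 × (3.418 / 0.49)² = 2 × 6.976² = 2 × 48.66 = 97.3.
Round up to the next whole participant.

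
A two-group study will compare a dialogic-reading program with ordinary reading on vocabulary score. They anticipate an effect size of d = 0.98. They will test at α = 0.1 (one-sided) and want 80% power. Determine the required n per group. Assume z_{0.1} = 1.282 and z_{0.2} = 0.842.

For two independent groups with equal n: n = 2·((z_{α} + z_β) / d)².
z_{α} + z_β = 1.282 + 0.842 = 2.124.
n = 2 × (2.124 / 0.98)² = 2 × 2.167² = 2 × 4.70 = 9.4.
Round up to the next whole participant.

n = 10 per group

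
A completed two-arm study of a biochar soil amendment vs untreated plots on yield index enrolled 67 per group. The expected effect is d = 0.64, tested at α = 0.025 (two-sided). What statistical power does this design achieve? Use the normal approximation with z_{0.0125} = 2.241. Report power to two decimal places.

power ≈ 0.93

For two equal groups, power = Φ(d·√(n/2) − z_{α/2}).
d·√(n/2) = 0.64 × √(67/2) = 0.64 × 5.788 = 3.704.
z_β = 3.704 − 2.241 = 1.463.
Power = Φ(1.463) = 0.928.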